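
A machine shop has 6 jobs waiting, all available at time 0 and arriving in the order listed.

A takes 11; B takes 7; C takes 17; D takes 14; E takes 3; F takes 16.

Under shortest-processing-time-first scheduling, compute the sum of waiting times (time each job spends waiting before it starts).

SPT (increasing processing time): E B A D F C.
E: waits 0, runs 0→3
B: waits 3, runs 3→10
A: waits 10, runs 10→21
D: waits 21, runs 21→35
F: waits 35, runs 35→51
C: waits 51, runs 51→68
Sum = 0+3+10+21+35+51 = 120.

120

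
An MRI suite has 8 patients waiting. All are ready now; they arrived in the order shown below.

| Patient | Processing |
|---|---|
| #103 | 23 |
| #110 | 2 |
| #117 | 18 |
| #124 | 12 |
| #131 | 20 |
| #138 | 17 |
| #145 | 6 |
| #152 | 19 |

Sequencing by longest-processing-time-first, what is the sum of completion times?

LPT (decreasing processing time): #103 #131 #152 #117 #138 #124 #145 #110.
#103: 0→23
#131: 23→43
#152: 43→62
#117: 62→80
#138: 80→97
#124: 97→109
#145: 109→115
#110: 115→117
Sum = 23+43+62+80+97+109+115+117 = 646.

646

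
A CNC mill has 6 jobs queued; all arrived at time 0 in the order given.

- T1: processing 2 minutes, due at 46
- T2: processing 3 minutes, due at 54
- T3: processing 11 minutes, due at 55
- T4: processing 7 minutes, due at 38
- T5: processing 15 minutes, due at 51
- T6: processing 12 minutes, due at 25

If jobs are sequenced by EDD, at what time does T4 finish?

19

EDD (increasing due date): T6 T4 T1 T5 T2 T3.
T6: 0→12
T4: 12→19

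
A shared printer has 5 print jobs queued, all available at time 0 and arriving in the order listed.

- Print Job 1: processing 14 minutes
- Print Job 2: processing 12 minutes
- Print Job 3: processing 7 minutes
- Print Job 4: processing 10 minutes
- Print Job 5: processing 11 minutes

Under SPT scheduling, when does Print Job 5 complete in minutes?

SPT (increasing processing time): Print Job 3 Print Job 4 Print Job 5 Print Job 2 Print Job 1.
Print Job 3: 0→7
Print Job 4: 7→17
Print Job 5: 17→28

28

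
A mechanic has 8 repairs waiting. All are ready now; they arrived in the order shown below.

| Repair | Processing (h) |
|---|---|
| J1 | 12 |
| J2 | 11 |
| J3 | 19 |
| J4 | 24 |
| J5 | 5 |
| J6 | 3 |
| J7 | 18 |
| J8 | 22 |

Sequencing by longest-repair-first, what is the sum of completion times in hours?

LPT (decreasing processing time): J4 J8 J3 J7 J1 J2 J5 J6.
J4: 0→24
J8: 24→46
J3: 46→65
J7: 65→83
J1: 83→95
J2: 95→106
J5: 106→111
J6: 111→114
Sum = 24+46+65+83+95+106+111+114 = 644.

644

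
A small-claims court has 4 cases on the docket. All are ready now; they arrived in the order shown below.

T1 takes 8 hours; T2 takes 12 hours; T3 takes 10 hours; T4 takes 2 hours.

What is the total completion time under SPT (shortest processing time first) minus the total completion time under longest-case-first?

-32

SPT (increasing processing time): T4 T1 T3 T2.
T4: 0→2
T1: 2→10
T3: 10→20
T2: 20→32
Sum = 2+10+20+32 = 64.
LPT (decreasing processing time): T2 T3 T1 T4.
T2: 0→12
T3: 12→22
T1: 22→30
T4: 30→32
Sum = 12+22+30+32 = 96.
Difference = 64 − 96 = -32.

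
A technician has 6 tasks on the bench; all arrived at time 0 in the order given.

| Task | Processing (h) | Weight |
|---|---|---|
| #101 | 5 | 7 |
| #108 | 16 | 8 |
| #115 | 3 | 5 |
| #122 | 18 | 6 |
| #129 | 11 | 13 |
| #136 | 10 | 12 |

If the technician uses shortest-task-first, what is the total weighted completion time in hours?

SPT (increasing processing time): #115 #101 #136 #129 #108 #122.
#115: finishes 3, weight 5, w·C = 15
#101: finishes 8, weight 7, w·C = 56
#136: finishes 18, weight 12, w·C = 216
#129: finishes 29, weight 13, w·C = 377
#108: finishes 45, weight 8, w·C = 360
#122: finishes 63, weight 6, w·C = 378
Sum = 15+56+216+377+360+378 = 1402.

1402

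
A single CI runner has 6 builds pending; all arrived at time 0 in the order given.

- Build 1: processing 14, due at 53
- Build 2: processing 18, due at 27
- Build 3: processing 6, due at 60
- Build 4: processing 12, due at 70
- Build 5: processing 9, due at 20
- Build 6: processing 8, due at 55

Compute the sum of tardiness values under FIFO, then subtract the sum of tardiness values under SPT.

FIFO (arrival order): Build 1 Build 2 Build 3 Build 4 Build 5 Build 6.
Build 1: 0→14, due 53, tardiness 0
Build 2: 14→32, due 27, tardiness 5
Build 3: 32→38, due 60, tardiness 0
Build 4: 38→50, due 70, tardiness 0
Build 5: 50→59, due 20, tardiness 39
Build 6: 59→67, due 55, tardiness 12
Sum = 0+5+0+0+39+12 = 56.
SPT (increasing processing time): Build 3 Build 6 Build 5 Build 4 Build 1 Build 2.
Build 3: 0→6, due 60, tardiness 0
Build 6: 6→14, due 55, tardiness 0
Build 5: 14→23, due 20, tardiness 3
Build 4: 23→35, due 70, tardiness 0
Build 1: 35→49, due 53, tardiness 0
Build 2: 49→67, due 27, tardiness 40
Sum = 0+0+3+0+0+40 = 43.
Difference = 56 − 43 = 13.

13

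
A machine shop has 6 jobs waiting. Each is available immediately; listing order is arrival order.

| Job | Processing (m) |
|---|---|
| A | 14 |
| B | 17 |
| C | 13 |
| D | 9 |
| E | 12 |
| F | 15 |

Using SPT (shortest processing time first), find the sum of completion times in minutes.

SPT (increasing processing time): D E C A F B.
D: 0→9
E: 9→21
C: 21→34
A: 34→48
F: 48→63
B: 63→80
Sum = 9+21+34+48+63+80 = 255.

255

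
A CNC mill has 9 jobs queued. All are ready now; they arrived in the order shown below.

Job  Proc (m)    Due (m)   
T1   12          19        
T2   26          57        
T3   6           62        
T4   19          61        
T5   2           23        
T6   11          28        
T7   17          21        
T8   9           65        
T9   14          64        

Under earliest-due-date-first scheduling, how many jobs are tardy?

EDD (increasing due date): T1 T7 T5 T6 T2 T4 T3 T9 T8.
T1: 0→12, due 19, tardiness 0
T7: 12→29, due 21, tardiness 8
T5: 29→31, due 23, tardiness 8
T6: 31→42, due 28, tardiness 14
T2: 42→68, due 57, tardiness 11
T4: 68→87, due 61, tardiness 26
T3: 87→93, due 62, tardiness 31
T9: 93→107, due 64, tardiness 43
T8: 107→116, due 65, tardiness 51
Late jobs: 8.

8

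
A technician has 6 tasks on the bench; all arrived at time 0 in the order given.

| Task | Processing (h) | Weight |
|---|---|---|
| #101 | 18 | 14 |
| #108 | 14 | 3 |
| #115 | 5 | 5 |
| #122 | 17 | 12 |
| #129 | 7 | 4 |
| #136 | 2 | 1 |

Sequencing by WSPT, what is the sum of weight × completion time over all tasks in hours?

WSPT (decreasing weight/processing-time ratio): #115 #101 #122 #129 #136 #108.
#115: finishes 5, weight 5, w·C = 25
#101: finishes 23, weight 14, w·C = 322
#122: finishes 40, weight 12, w·C = 480
#129: finishes 47, weight 4, w·C = 188
#136: finishes 49, weight 1, w·C = 49
#108: finishes 63, weight 3, w·C = 189
Sum = 25+322+480+188+49+189 = 1253.

1253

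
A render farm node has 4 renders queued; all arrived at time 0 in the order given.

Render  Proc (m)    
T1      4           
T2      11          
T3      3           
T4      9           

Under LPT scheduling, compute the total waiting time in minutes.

55

LPT (decreasing processing time): T2 T4 T1 T3.
T2: waits 0, runs 0→11
T4: waits 11, runs 11→20
T1: waits 20, runs 20→24
T3: waits 24, runs 24→27
Sum = 0+11+20+24 = 55.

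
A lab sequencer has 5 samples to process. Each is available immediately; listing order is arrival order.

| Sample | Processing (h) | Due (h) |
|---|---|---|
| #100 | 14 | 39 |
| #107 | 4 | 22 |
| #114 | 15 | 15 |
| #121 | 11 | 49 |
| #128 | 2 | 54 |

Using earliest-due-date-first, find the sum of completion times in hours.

EDD (increasing due date): #114 #107 #100 #121 #128.
#114: 0→15
#107: 15→19
#100: 19→33
#121: 33→44
#128: 44→46
Sum = 15+19+33+44+46 = 157.

157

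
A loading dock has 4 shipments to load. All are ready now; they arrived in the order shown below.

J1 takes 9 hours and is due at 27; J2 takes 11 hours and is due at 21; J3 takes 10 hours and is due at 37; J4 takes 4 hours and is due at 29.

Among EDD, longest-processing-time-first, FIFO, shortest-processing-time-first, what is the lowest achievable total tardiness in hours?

0

EDD (increasing due date): J2 J1 J4 J3.
J2: 0→11, due 21, tardiness 0
J1: 11→20, due 27, tardiness 0
J4: 20→24, due 29, tardiness 0
J3: 24→34, due 37, tardiness 0
Sum = 0+0+0+0 = 0.
LPT (decreasing processing time): J2 J3 J1 J4.
J2: 0→11, due 21, tardiness 0
J3: 11→21, due 37, tardiness 0
J1: 21→30, due 27, tardiness 3
J4: 30→34, due 29, tardiness 5
Sum = 0+0+3+5 = 8.
FIFO (arrival order): J1 J2 J3 J4.
J1: 0→9, due 27, tardiness 0
J2: 9→20, due 21, tardiness 0
J3: 20→30, due 37, tardiness 0
J4: 30→34, due 29, tardiness 5
Sum = 0+0+0+5 = 5.
SPT (increasing processing time): J4 J1 J3 J2.
J4: 0→4, due 29, tardiness 0
J1: 4→13, due 27, tardiness 0
J3: 13→23, due 37, tardiness 0
J2: 23→34, due 21, tardiness 13
Sum = 0+0+0+13 = 13.
EDD 0, LPT 8, FIFO 5, SPT 13 → minimum 0.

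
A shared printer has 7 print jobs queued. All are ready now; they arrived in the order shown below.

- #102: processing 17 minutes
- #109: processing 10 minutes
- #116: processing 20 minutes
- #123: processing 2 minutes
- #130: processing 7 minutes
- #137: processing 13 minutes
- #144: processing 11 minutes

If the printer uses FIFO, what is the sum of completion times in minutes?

345

FIFO (arrival order): #102 #109 #116 #123 #130 #137 #144.
#102: 0→17
#109: 17→27
#116: 27→47
#123: 47→49
#130: 49→56
#137: 56→69
#144: 69→80
Sum = 17+27+47+49+56+69+80 = 345.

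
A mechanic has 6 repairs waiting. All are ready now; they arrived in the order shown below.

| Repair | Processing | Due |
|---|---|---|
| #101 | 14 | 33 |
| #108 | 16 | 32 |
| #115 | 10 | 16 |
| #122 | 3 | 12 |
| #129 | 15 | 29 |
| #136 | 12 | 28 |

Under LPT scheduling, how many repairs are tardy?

5

LPT (decreasing processing time): #108 #129 #101 #136 #115 #122.
#108: 0→16, due 32, tardiness 0
#129: 16→31, due 29, tardiness 2
#101: 31→45, due 33, tardiness 12
#136: 45→57, due 28, tardiness 29
#115: 57→67, due 16, tardiness 51
#122: 67→70, due 12, tardiness 58
Late repairs: 5.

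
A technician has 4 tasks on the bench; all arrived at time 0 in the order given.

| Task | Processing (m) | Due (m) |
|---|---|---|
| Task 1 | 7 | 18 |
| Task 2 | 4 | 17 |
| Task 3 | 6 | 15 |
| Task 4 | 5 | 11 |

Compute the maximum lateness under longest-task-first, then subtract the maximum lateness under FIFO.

-4

LPT (decreasing processing time): Task 1 Task 3 Task 4 Task 2.
Task 1: 0→7, due 18, lateness -11
Task 3: 7→13, due 15, lateness -2
Task 4: 13→18, due 11, lateness 7
Task 2: 18→22, due 17, lateness 5
Maximum = 7.
FIFO (arrival order): Task 1 Task 2 Task 3 Task 4.
Task 1: 0→7, due 18, lateness -11
Task 2: 7→11, due 17, lateness -6
Task 3: 11→17, due 15, lateness 2
Task 4: 17→22, due 11, lateness 11
Maximum = 11.
Difference = 7 − 11 = -4.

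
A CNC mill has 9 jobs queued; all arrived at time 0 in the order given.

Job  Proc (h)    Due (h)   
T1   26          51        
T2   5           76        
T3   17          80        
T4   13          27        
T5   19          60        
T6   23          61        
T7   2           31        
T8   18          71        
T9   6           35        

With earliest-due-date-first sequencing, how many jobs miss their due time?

EDD (increasing due date): T4 T7 T9 T1 T5 T6 T8 T2 T3.
T4: 0→13, due 27, tardiness 0
T7: 13→15, due 31, tardiness 0
T9: 15→21, due 35, tardiness 0
T1: 21→47, due 51, tardiness 0
T5: 47→66, due 60, tardiness 6
T6: 66→89, due 61, tardiness 28
T8: 89→107, due 71, tardiness 36
T2: 107→112, due 76, tardiness 36
T3: 112→129, due 80, tardiness 49
Late jobs: 5.

5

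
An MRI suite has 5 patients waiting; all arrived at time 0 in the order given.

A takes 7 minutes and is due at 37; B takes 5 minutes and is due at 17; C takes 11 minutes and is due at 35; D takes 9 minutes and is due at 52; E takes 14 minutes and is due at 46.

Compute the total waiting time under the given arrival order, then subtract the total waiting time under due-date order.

-7

FIFO (arrival order): A B C D E.
A: waits 0, runs 0→7
B: waits 7, runs 7→12
C: waits 12, runs 12→23
D: waits 23, runs 23→32
E: waits 32, runs 32→46
Sum = 0+7+12+23+32 = 74.
EDD (increasing due date): B C A E D.
B: waits 0, runs 0→5
C: waits 5, runs 5→16
A: waits 16, runs 16→23
E: waits 23, runs 23→37
D: waits 37, runs 37→46
Sum = 0+5+16+23+37 = 81.
Difference = 74 − 81 = -7.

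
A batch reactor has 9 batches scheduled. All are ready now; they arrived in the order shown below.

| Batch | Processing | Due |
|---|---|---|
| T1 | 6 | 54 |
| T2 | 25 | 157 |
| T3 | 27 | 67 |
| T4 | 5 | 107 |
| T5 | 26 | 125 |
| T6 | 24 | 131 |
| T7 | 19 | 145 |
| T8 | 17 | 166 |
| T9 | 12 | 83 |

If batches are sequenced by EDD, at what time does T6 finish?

100

EDD (increasing due date): T1 T3 T9 T4 T5 T6 T7 T2 T8.
T1: 0→6
T3: 6→33
T9: 33→45
T4: 45→50
T5: 50→76
T6: 76→100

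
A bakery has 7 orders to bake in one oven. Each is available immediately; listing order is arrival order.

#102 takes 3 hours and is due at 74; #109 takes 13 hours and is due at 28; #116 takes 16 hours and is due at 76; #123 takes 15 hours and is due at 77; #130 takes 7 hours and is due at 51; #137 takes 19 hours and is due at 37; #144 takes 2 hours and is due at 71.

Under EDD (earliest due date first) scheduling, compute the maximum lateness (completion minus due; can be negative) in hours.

EDD (increasing due date): #109 #137 #130 #144 #102 #116 #123.
#109: 0→13, due 28, lateness -15
#137: 13→32, due 37, lateness -5
#130: 32→39, due 51, lateness -12
#144: 39→41, due 71, lateness -30
#102: 41→44, due 74, lateness -30
#116: 44→60, due 76, lateness -16
#123: 60→75, due 77, lateness -2
Maximum = -2.

-2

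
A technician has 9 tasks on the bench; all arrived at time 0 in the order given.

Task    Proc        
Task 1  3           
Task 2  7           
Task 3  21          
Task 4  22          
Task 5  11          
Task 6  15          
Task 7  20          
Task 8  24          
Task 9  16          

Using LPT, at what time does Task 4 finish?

LPT (decreasing processing time): Task 8 Task 4 Task 3 Task 7 Task 9 Task 6 Task 5 Task 2 Task 1.
Task 8: 0→24
Task 4: 24→46

46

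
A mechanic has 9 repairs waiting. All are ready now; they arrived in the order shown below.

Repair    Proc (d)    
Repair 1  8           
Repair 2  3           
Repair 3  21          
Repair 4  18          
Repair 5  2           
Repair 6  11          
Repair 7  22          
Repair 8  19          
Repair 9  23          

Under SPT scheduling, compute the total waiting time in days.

333

SPT (increasing processing time): Repair 5 Repair 2 Repair 1 Repair 6 Repair 4 Repair 8 Repair 3 Repair 7 Repair 9.
Repair 5: waits 0, runs 0→2
Repair 2: waits 2, runs 2→5
Repair 1: waits 5, runs 5→13
Repair 6: waits 13, runs 13→24
Repair 4: waits 24, runs 24→42
Repair 8: waits 42, runs 42→61
Repair 3: waits 61, runs 61→82
Repair 7: waits 82, runs 82→104
Repair 9: waits 104, runs 104→127
Sum = 0+2+5+13+24+42+61+82+104 = 333.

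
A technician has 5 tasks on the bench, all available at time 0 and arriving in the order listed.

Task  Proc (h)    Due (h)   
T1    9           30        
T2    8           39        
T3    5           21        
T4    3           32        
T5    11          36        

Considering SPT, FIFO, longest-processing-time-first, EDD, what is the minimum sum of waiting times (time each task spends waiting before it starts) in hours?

52

SPT (increasing processing time): T4 T3 T2 T1 T5.
T4: waits 0, runs 0→3
T3: waits 3, runs 3→8
T2: waits 8, runs 8→16
T1: waits 16, runs 16→25
T5: waits 25, runs 25→36
Sum = 0+3+8+16+25 = 52.
FIFO (arrival order): T1 T2 T3 T4 T5.
T1: waits 0, runs 0→9
T2: waits 9, runs 9→17
T3: waits 17, runs 17→22
T4: waits 22, runs 22→25
T5: waits 25, runs 25→36
Sum = 0+9+17+22+25 = 73.
LPT (decreasing processing time): T5 T1 T2 T3 T4.
T5: waits 0, runs 0→11
T1: waits 11, runs 11→20
T2: waits 20, runs 20→28
T3: waits 28, runs 28→33
T4: waits 33, runs 33→36
Sum = 0+11+20+28+33 = 92.
EDD (increasing due date): T3 T1 T4 T5 T2.
T3: waits 0, runs 0→5
T1: waits 5, runs 5→14
T4: waits 14, runs 14→17
T5: waits 17, runs 17→28
T2: waits 28, runs 28→36
Sum = 0+5+14+17+28 = 64.
SPT 52, FIFO 73, LPT 92, EDD 64 → minimum 52.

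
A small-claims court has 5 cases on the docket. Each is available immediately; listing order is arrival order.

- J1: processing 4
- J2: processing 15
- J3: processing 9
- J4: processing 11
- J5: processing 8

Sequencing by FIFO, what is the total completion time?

137

FIFO (arrival order): J1 J2 J3 J4 J5.
J1: 0→4
J2: 4→19
J3: 19→28
J4: 28→39
J5: 39→47
Sum = 4+19+28+39+47 = 137.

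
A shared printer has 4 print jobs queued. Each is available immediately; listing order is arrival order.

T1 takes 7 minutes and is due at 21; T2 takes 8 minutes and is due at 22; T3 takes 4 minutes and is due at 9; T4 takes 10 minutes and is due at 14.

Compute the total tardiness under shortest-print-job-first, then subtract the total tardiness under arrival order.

-10

SPT (increasing processing time): T3 T1 T2 T4.
T3: 0→4, due 9, tardiness 0
T1: 4→11, due 21, tardiness 0
T2: 11→19, due 22, tardiness 0
T4: 19→29, due 14, tardiness 15
Sum = 0+0+0+15 = 15.
FIFO (arrival order): T1 T2 T3 T4.
T1: 0→7, due 21, tardiness 0
T2: 7→15, due 22, tardiness 0
T3: 15→19, due 9, tardiness 10
T4: 19→29, due 14, tardiness 15
Sum = 0+0+10+15 = 25.
Difference = 15 − 25 = -10.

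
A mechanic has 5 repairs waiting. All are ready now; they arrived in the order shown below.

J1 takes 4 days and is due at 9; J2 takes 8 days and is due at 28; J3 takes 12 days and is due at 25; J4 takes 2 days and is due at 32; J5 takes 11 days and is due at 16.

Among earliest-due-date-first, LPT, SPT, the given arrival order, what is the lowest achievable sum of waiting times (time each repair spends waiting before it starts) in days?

47

EDD (increasing due date): J1 J5 J3 J2 J4.
J1: waits 0, runs 0→4
J5: waits 4, runs 4→15
J3: waits 15, runs 15→27
J2: waits 27, runs 27→35
J4: waits 35, runs 35→37
Sum = 0+4+15+27+35 = 81.
LPT (decreasing processing time): J3 J5 J2 J1 J4.
J3: waits 0, runs 0→12
J5: waits 12, runs 12→23
J2: waits 23, runs 23→31
J1: waits 31, runs 31→35
J4: waits 35, runs 35→37
Sum = 0+12+23+31+35 = 101.
SPT (increasing processing time): J4 J1 J2 J5 J3.
J4: waits 0, runs 0→2
J1: waits 2, runs 2→6
J2: waits 6, runs 6→14
J5: waits 14, runs 14→25
J3: waits 25, runs 25→37
Sum = 0+2+6+14+25 = 47.
FIFO (arrival order): J1 J2 J3 J4 J5.
J1: waits 0, runs 0→4
J2: waits 4, runs 4→12
J3: waits 12, runs 12→24
J4: waits 24, runs 24→26
J5: waits 26, runs 26→37
Sum = 0+4+12+24+26 = 66.
EDD 81, LPT 101, SPT 47, FIFO 66 → minimum 47.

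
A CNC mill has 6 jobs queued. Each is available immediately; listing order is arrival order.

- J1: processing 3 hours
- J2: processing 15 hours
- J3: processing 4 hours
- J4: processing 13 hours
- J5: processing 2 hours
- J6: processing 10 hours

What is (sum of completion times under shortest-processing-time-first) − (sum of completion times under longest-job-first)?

-101

SPT (increasing processing time): J5 J1 J3 J6 J4 J2.
J5: 0→2
J1: 2→5
J3: 5→9
J6: 9→19
J4: 19→32
J2: 32→47
Sum = 2+5+9+19+32+47 = 114.
LPT (decreasing processing time): J2 J4 J6 J3 J1 J5.
J2: 0→15
J4: 15→28
J6: 28→38
J3: 38→42
J1: 42→45
J5: 45→47
Sum = 15+28+38+42+45+47 = 215.
Difference = 114 − 215 = -101.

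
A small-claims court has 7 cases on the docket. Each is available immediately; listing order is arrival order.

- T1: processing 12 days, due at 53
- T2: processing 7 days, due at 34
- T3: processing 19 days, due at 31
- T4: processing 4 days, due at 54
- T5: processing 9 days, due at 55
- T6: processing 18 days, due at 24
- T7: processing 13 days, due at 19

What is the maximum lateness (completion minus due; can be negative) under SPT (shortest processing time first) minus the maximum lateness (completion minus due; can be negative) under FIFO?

-12

SPT (increasing processing time): T4 T2 T5 T1 T7 T6 T3.
T4: 0→4, due 54, lateness -50
T2: 4→11, due 34, lateness -23
T5: 11→20, due 55, lateness -35
T1: 20→32, due 53, lateness -21
T7: 32→45, due 19, lateness 26
T6: 45→63, due 24, lateness 39
T3: 63→82, due 31, lateness 51
Maximum = 51.
FIFO (arrival order): T1 T2 T3 T4 T5 T6 T7.
T1: 0→12, due 53, lateness -41
T2: 12→19, due 34, lateness -15
T3: 19→38, due 31, lateness 7
T4: 38→42, due 54, lateness -12
T5: 42→51, due 55, lateness -4
T6: 51→69, due 24, lateness 45
T7: 69→82, due 19, lateness 63
Maximum = 63.
Difference = 51 − 63 = -12.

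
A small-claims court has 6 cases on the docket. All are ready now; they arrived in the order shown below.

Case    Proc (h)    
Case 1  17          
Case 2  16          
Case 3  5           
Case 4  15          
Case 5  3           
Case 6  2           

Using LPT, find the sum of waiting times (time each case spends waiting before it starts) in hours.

LPT (decreasing processing time): Case 1 Case 2 Case 4 Case 3 Case 5 Case 6.
Case 1: waits 0, runs 0→17
Case 2: waits 17, runs 17→33
Case 4: waits 33, runs 33→48
Case 3: waits 48, runs 48→53
Case 5: waits 53, runs 53→56
Case 6: waits 56, runs 56→58
Sum = 0+17+33+48+53+56 = 207.

207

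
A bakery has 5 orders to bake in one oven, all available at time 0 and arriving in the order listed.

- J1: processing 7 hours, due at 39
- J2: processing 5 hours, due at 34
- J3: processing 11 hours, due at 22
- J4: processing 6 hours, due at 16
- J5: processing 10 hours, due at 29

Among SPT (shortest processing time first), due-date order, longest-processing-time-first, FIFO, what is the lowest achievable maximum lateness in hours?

SPT (increasing processing time): J2 J4 J1 J5 J3.
J2: 0→5, due 34, lateness -29
J4: 5→11, due 16, lateness -5
J1: 11→18, due 39, lateness -21
J5: 18→28, due 29, lateness -1
J3: 28→39, due 22, lateness 17
Maximum = 17.
EDD (increasing due date): J4 J3 J5 J2 J1.
J4: 0→6, due 16, lateness -10
J3: 6→17, due 22, lateness -5
J5: 17→27, due 29, lateness -2
J2: 27→32, due 34, lateness -2
J1: 32→39, due 39, lateness 0
Maximum = 0.
LPT (decreasing processing time): J3 J5 J1 J4 J2.
J3: 0→11, due 22, lateness -11
J5: 11→21, due 29, lateness -8
J1: 21→28, due 39, lateness -11
J4: 28→34, due 16, lateness 18
J2: 34→39, due 34, lateness 5
Maximum = 18.
FIFO (arrival order): J1 J2 J3 J4 J5.
J1: 0→7, due 39, lateness -32
J2: 7→12, due 34, lateness -22
J3: 12→23, due 22, lateness 1
J4: 23→29, due 16, lateness 13
J5: 29→39, due 29, lateness 10
Maximum = 13.
SPT 17, EDD 0, LPT 18, FIFO 13 → minimum 0.

0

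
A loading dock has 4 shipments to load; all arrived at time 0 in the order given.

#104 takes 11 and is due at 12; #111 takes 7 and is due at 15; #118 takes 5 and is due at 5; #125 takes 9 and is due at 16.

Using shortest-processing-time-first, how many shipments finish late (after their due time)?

2

SPT (increasing processing time): #118 #111 #125 #104.
#118: 0→5, due 5, tardiness 0
#111: 5→12, due 15, tardiness 0
#125: 12→21, due 16, tardiness 5
#104: 21→32, due 12, tardiness 20
Late shipments: 2.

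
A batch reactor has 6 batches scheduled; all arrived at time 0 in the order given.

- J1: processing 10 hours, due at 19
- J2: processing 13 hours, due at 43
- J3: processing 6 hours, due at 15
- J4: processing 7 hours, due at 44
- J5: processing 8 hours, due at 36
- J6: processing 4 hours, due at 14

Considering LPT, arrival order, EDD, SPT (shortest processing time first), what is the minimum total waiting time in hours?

LPT (decreasing processing time): J2 J1 J5 J4 J3 J6.
J2: waits 0, runs 0→13
J1: waits 13, runs 13→23
J5: waits 23, runs 23→31
J4: waits 31, runs 31→38
J3: waits 38, runs 38→44
J6: waits 44, runs 44→48
Sum = 0+13+23+31+38+44 = 149.
FIFO (arrival order): J1 J2 J3 J4 J5 J6.
J1: waits 0, runs 0→10
J2: waits 10, runs 10→23
J3: waits 23, runs 23→29
J4: waits 29, runs 29→36
J5: waits 36, runs 36→44
J6: waits 44, runs 44→48
Sum = 0+10+23+29+36+44 = 142.
EDD (increasing due date): J6 J3 J1 J5 J2 J4.
J6: waits 0, runs 0→4
J3: waits 4, runs 4→10
J1: waits 10, runs 10→20
J5: waits 20, runs 20→28
J2: waits 28, runs 28→41
J4: waits 41, runs 41→48
Sum = 0+4+10+20+28+41 = 103.
SPT (increasing processing time): J6 J3 J4 J5 J1 J2.
J6: waits 0, runs 0→4
J3: waits 4, runs 4→10
J4: waits 10, runs 10→17
J5: waits 17, runs 17→25
J1: waits 25, runs 25→35
J2: waits 35, runs 35→48
Sum = 0+4+10+17+25+35 = 91.
LPT 149, FIFO 142, EDD 103, SPT 91 → minimum 91.

91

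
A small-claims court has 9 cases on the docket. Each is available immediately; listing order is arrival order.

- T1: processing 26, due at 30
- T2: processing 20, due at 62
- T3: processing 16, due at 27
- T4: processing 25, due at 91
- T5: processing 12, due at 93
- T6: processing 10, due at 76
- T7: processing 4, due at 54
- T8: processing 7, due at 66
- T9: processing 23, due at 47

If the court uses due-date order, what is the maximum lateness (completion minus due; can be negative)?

EDD (increasing due date): T3 T1 T9 T7 T2 T8 T6 T4 T5.
T3: 0→16, due 27, lateness -11
T1: 16→42, due 30, lateness 12
T9: 42→65, due 47, lateness 18
T7: 65→69, due 54, lateness 15
T2: 69→89, due 62, lateness 27
T8: 89→96, due 66, lateness 30
T6: 96→106, due 76, lateness 30
T4: 106→131, due 91, lateness 40
T5: 131→143, due 93, lateness 50
Maximum = 50.

50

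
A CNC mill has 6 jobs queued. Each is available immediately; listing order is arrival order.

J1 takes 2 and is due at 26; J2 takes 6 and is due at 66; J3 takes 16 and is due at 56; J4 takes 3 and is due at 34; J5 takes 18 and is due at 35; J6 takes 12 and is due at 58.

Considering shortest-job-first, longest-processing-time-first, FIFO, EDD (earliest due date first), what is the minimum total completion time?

SPT (increasing processing time): J1 J4 J2 J6 J3 J5.
J1: 0→2
J4: 2→5
J2: 5→11
J6: 11→23
J3: 23→39
J5: 39→57
Sum = 2+5+11+23+39+57 = 137.
LPT (decreasing processing time): J5 J3 J6 J2 J4 J1.
J5: 0→18
J3: 18→34
J6: 34→46
J2: 46→52
J4: 52→55
J1: 55→57
Sum = 18+34+46+52+55+57 = 262.
FIFO (arrival order): J1 J2 J3 J4 J5 J6.
J1: 0→2
J2: 2→8
J3: 8→24
J4: 24→27
J5: 27→45
J6: 45→57
Sum = 2+8+24+27+45+57 = 163.
EDD (increasing due date): J1 J4 J5 J3 J6 J2.
J1: 0→2
J4: 2→5
J5: 5→23
J3: 23→39
J6: 39→51
J2: 51→57
Sum = 2+5+23+39+51+57 = 177.
SPT 137, LPT 262, FIFO 163, EDD 177 → minimum 137.

137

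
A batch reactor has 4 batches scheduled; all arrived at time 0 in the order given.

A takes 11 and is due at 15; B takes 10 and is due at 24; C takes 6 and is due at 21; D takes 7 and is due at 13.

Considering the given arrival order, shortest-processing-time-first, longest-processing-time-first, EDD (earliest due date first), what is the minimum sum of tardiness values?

FIFO (arrival order): A B C D.
A: 0→11, due 15, tardiness 0
B: 11→21, due 24, tardiness 0
C: 21→27, due 21, tardiness 6
D: 27→34, due 13, tardiness 21
Sum = 0+0+6+21 = 27.
SPT (increasing processing time): C D B A.
C: 0→6, due 21, tardiness 0
D: 6→13, due 13, tardiness 0
B: 13→23, due 24, tardiness 0
A: 23→34, due 15, tardiness 19
Sum = 0+0+0+19 = 19.
LPT (decreasing processing time): A B D C.
A: 0→11, due 15, tardiness 0
B: 11→21, due 24, tardiness 0
D: 21→28, due 13, tardiness 15
C: 28→34, due 21, tardiness 13
Sum = 0+0+15+13 = 28.
EDD (increasing due date): D A C B.
D: 0→7, due 13, tardiness 0
A: 7→18, due 15, tardiness 3
C: 18→24, due 21, tardiness 3
B: 24→34, due 24, tardiness 10
Sum = 0+3+3+10 = 16.
FIFO 27, SPT 19, LPT 28, EDD 16 → minimum 16.

16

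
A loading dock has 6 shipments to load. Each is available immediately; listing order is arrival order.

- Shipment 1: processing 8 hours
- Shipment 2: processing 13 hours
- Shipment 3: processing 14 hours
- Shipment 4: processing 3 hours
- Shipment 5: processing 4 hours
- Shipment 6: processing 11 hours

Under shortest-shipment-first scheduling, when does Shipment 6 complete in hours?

SPT (increasing processing time): Shipment 4 Shipment 5 Shipment 1 Shipment 6 Shipment 2 Shipment 3.
Shipment 4: 0→3
Shipment 5: 3→7
Shipment 1: 7→15
Shipment 6: 15→26

26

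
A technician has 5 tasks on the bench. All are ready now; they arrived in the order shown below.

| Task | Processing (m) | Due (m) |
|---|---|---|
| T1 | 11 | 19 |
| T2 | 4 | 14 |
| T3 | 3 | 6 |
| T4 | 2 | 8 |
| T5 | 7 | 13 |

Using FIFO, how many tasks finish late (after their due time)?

FIFO (arrival order): T1 T2 T3 T4 T5.
T1: 0→11, due 19, tardiness 0
T2: 11→15, due 14, tardiness 1
T3: 15→18, due 6, tardiness 12
T4: 18→20, due 8, tardiness 12
T5: 20→27, due 13, tardiness 14
Late tasks: 4.

4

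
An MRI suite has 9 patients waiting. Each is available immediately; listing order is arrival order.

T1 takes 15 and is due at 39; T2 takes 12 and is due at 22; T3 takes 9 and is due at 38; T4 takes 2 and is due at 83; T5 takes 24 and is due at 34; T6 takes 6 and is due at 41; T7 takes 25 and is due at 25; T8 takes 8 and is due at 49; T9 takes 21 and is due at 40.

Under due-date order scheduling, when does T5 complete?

61

EDD (increasing due date): T2 T7 T5 T3 T1 T9 T6 T8 T4.
T2: 0→12
T7: 12→37
T5: 37→61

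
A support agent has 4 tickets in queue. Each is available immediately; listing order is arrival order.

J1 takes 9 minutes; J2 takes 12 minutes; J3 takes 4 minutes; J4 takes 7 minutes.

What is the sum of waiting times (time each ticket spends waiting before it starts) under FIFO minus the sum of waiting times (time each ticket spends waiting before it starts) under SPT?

20

FIFO (arrival order): J1 J2 J3 J4.
J1: waits 0, runs 0→9
J2: waits 9, runs 9→21
J3: waits 21, runs 21→25
J4: waits 25, runs 25→32
Sum = 0+9+21+25 = 55.
SPT (increasing processing time): J3 J4 J1 J2.
J3: waits 0, runs 0→4
J4: waits 4, runs 4→11
J1: waits 11, runs 11→20
J2: waits 20, runs 20→32
Sum = 0+4+11+20 = 35.
Difference = 55 − 35 = 20.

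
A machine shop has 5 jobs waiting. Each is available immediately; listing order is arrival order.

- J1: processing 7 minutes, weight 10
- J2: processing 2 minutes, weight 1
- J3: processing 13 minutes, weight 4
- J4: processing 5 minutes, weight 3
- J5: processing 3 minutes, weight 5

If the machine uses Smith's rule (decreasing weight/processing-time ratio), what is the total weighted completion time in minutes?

297

WSPT (decreasing weight/processing-time ratio): J5 J1 J4 J2 J3.
J5: finishes 3, weight 5, w·C = 15
J1: finishes 10, weight 10, w·C = 100
J4: finishes 15, weight 3, w·C = 45
J2: finishes 17, weight 1, w·C = 17
J3: finishes 30, weight 4, w·C = 120
Sum = 15+100+45+17+120 = 297.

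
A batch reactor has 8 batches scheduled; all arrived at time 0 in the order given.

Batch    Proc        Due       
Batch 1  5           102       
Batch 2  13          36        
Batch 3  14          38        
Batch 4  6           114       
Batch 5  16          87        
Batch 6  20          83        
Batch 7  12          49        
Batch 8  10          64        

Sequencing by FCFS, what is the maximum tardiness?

37

FIFO (arrival order): Batch 1 Batch 2 Batch 3 Batch 4 Batch 5 Batch 6 Batch 7 Batch 8.
Batch 1: 0→5, due 102, tardiness 0
Batch 2: 5→18, due 36, tardiness 0
Batch 3: 18→32, due 38, tardiness 0
Batch 4: 32→38, due 114, tardiness 0
Batch 5: 38→54, due 87, tardiness 0
Batch 6: 54→74, due 83, tardiness 0
Batch 7: 74→86, due 49, tardiness 37
Batch 8: 86→96, due 64, tardiness 32
Maximum = 37.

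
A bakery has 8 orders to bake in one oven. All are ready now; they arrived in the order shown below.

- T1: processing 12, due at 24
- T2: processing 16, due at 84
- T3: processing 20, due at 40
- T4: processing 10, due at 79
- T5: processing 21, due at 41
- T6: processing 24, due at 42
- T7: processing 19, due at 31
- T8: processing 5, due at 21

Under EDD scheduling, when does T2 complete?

EDD (increasing due date): T8 T1 T7 T3 T5 T6 T4 T2.
T8: 0→5
T1: 5→17
T7: 17→36
T3: 36→56
T5: 56→77
T6: 77→101
T4: 101→111
T2: 111→127

127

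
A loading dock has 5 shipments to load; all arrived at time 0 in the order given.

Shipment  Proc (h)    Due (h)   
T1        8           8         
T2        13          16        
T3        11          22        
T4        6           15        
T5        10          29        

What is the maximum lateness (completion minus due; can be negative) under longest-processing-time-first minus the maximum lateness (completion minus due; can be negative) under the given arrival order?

LPT (decreasing processing time): T2 T3 T5 T1 T4.
T2: 0→13, due 16, lateness -3
T3: 13→24, due 22, lateness 2
T5: 24→34, due 29, lateness 5
T1: 34→42, due 8, lateness 34
T4: 42→48, due 15, lateness 33
Maximum = 34.
FIFO (arrival order): T1 T2 T3 T4 T5.
T1: 0→8, due 8, lateness 0
T2: 8→21, due 16, lateness 5
T3: 21→32, due 22, lateness 10
T4: 32→38, due 15, lateness 23
T5: 38→48, due 29, lateness 19
Maximum = 23.
Difference = 34 − 23 = 11.

11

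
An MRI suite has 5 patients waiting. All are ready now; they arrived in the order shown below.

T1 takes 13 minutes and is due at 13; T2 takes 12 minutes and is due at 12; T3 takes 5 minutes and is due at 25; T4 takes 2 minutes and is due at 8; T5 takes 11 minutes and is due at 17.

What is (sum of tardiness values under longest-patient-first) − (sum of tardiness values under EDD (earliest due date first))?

LPT (decreasing processing time): T1 T2 T5 T3 T4.
T1: 0→13, due 13, tardiness 0
T2: 13→25, due 12, tardiness 13
T5: 25→36, due 17, tardiness 19
T3: 36→41, due 25, tardiness 16
T4: 41→43, due 8, tardiness 35
Sum = 0+13+19+16+35 = 83.
EDD (increasing due date): T4 T2 T1 T5 T3.
T4: 0→2, due 8, tardiness 0
T2: 2→14, due 12, tardiness 2
T1: 14→27, due 13, tardiness 14
T5: 27→38, due 17, tardiness 21
T3: 38→43, due 25, tardiness 18
Sum = 0+2+14+21+18 = 55.
Difference = 83 − 55 = 28.

28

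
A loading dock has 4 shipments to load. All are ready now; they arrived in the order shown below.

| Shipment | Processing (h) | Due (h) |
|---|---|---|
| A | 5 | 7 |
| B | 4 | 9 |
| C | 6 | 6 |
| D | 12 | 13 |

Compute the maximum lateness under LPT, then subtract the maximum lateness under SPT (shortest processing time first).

4

LPT (decreasing processing time): D C A B.
D: 0→12, due 13, lateness -1
C: 12→18, due 6, lateness 12
A: 18→23, due 7, lateness 16
B: 23→27, due 9, lateness 18
Maximum = 18.
SPT (increasing processing time): B A C D.
B: 0→4, due 9, lateness -5
A: 4→9, due 7, lateness 2
C: 9→15, due 6, lateness 9
D: 15→27, due 13, lateness 14
Maximum = 14.
Difference = 18 − 14 = 4.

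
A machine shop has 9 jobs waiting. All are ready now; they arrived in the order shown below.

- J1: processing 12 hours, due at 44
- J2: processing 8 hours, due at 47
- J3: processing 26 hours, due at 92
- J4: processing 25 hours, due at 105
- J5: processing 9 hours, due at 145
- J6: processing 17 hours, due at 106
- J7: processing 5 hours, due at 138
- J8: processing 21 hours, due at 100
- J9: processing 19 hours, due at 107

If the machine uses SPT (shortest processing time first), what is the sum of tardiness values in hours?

61

SPT (increasing processing time): J7 J2 J5 J1 J6 J9 J8 J4 J3.
J7: 0→5, due 138, tardiness 0
J2: 5→13, due 47, tardiness 0
J5: 13→22, due 145, tardiness 0
J1: 22→34, due 44, tardiness 0
J6: 34→51, due 106, tardiness 0
J9: 51→70, due 107, tardiness 0
J8: 70→91, due 100, tardiness 0
J4: 91→116, due 105, tardiness 11
J3: 116→142, due 92, tardiness 50
Sum = 0+0+0+0+0+0+0+11+50 = 61.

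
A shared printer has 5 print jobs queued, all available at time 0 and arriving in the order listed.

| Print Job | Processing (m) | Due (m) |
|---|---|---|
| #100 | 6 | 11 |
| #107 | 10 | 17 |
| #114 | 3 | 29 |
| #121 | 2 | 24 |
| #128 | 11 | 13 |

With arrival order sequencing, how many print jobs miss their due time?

1

FIFO (arrival order): #100 #107 #114 #121 #128.
#100: 0→6, due 11, tardiness 0
#107: 6→16, due 17, tardiness 0
#114: 16→19, due 29, tardiness 0
#121: 19→21, due 24, tardiness 0
#128: 21→32, due 13, tardiness 19
Late print jobs: 1.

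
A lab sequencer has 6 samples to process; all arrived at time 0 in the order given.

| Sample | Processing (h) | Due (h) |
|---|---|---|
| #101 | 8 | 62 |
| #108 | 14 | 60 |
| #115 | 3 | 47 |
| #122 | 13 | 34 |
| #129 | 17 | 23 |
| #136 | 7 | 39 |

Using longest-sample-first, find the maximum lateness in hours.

20

LPT (decreasing processing time): #129 #108 #122 #101 #136 #115.
#129: 0→17, due 23, lateness -6
#108: 17→31, due 60, lateness -29
#122: 31→44, due 34, lateness 10
#101: 44→52, due 62, lateness -10
#136: 52→59, due 39, lateness 20
#115: 59→62, due 47, lateness 15
Maximum = 20.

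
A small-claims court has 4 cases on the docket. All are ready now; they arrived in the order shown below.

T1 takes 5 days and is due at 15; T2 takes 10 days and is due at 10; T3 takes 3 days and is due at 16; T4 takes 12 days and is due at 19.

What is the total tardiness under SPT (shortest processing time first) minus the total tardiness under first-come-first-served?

SPT (increasing processing time): T3 T1 T2 T4.
T3: 0→3, due 16, tardiness 0
T1: 3→8, due 15, tardiness 0
T2: 8→18, due 10, tardiness 8
T4: 18→30, due 19, tardiness 11
Sum = 0+0+8+11 = 19.
FIFO (arrival order): T1 T2 T3 T4.
T1: 0→5, due 15, tardiness 0
T2: 5→15, due 10, tardiness 5
T3: 15→18, due 16, tardiness 2
T4: 18→30, due 19, tardiness 11
Sum = 0+5+2+11 = 18.
Difference = 19 − 18 = 1.

1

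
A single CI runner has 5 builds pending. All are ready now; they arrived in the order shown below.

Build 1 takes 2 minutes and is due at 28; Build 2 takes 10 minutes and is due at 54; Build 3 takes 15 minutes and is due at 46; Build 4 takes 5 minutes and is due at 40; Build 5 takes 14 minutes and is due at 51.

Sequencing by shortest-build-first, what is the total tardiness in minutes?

SPT (increasing processing time): Build 1 Build 4 Build 2 Build 5 Build 3.
Build 1: 0→2, due 28, tardiness 0
Build 4: 2→7, due 40, tardiness 0
Build 2: 7→17, due 54, tardiness 0
Build 5: 17→31, due 51, tardiness 0
Build 3: 31→46, due 46, tardiness 0
Sum = 0+0+0+0+0 = 0.

0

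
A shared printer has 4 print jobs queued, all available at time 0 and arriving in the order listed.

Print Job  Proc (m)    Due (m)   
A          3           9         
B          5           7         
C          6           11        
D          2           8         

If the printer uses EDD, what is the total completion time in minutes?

EDD (increasing due date): B D A C.
B: 0→5
D: 5→7
A: 7→10
C: 10→16
Sum = 5+7+10+16 = 38.

38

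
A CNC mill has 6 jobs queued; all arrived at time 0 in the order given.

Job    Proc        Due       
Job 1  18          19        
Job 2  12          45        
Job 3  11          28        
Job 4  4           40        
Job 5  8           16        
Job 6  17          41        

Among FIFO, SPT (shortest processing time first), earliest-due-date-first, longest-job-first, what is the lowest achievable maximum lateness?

25

FIFO (arrival order): Job 1 Job 2 Job 3 Job 4 Job 5 Job 6.
Job 1: 0→18, due 19, lateness -1
Job 2: 18→30, due 45, lateness -15
Job 3: 30→41, due 28, lateness 13
Job 4: 41→45, due 40, lateness 5
Job 5: 45→53, due 16, lateness 37
Job 6: 53→70, due 41, lateness 29
Maximum = 37.
SPT (increasing processing time): Job 4 Job 5 Job 3 Job 2 Job 6 Job 1.
Job 4: 0→4, due 40, lateness -36
Job 5: 4→12, due 16, lateness -4
Job 3: 12→23, due 28, lateness -5
Job 2: 23→35, due 45, lateness -10
Job 6: 35→52, due 41, lateness 11
Job 1: 52→70, due 19, lateness 51
Maximum = 51.
EDD (increasing due date): Job 5 Job 1 Job 3 Job 4 Job 6 Job 2.
Job 5: 0→8, due 16, lateness -8
Job 1: 8→26, due 19, lateness 7
Job 3: 26→37, due 28, lateness 9
Job 4: 37→41, due 40, lateness 1
Job 6: 41→58, due 41, lateness 17
Job 2: 58→70, due 45, lateness 25
Maximum = 25.
LPT (decreasing processing time): Job 1 Job 6 Job 2 Job 3 Job 5 Job 4.
Job 1: 0→18, due 19, lateness -1
Job 6: 18→35, due 41, lateness -6
Job 2: 35→47, due 45, lateness 2
Job 3: 47→58, due 28, lateness 30
Job 5: 58→66, due 16, lateness 50
Job 4: 66→70, due 40, lateness 30
Maximum = 50.
FIFO 37, SPT 51, EDD 25, LPT 50 → minimum 25.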